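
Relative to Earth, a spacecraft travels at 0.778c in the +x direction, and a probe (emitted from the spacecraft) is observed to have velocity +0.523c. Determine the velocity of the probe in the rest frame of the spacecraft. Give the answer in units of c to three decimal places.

-0.430c

Invert the composition law: u' = (u − v)/(1 − uv/c²).
u' = (0.523 − 0.778) / (1 − (0.523)(0.778)) = -0.2550/0.5931 = -0.4299.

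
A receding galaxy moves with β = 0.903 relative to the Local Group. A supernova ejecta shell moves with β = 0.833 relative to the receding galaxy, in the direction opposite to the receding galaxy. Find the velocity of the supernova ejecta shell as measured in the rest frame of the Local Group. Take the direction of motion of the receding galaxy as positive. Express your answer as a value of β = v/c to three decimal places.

With v = 0.903 and u' = -0.833 (in units of c),
u = (u' + v)/(1 + u'v/c²):
u = (-0.833 + 0.903) / (1 + (-0.833)·0.903) = 0.0700/0.2478 = 0.2825

β = +0.282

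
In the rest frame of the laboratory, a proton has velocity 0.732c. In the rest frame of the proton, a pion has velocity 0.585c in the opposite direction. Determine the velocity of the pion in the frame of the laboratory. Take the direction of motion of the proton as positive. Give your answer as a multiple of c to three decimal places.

+0.257c

With v = 0.732 and u' = -0.585 (in units of c),
u = (u' + v)/(1 + u'v/c²):
u = (-0.585 + 0.732) / (1 + (-0.585)·0.732) = 0.1470/0.5718 = 0.2571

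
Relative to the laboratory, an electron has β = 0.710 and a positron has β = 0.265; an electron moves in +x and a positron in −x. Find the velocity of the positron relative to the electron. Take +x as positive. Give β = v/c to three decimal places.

β_A = 0.710, β_B = -0.265.
Transform to A's frame with the inverse velocity-addition law: u' = (u − v)/(1 − uv/c²), taking u = β_B and v = β_A.
u' = (-0.265 − 0.710) / (1 − (0.710)(-0.265)) = -0.9750/1.1882 = -0.8206.

β = -0.821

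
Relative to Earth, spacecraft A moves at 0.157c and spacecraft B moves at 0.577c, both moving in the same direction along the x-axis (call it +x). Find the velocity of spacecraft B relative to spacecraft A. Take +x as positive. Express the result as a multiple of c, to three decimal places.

β_A = 0.157, β_B = 0.577.
Transform to A's frame with the inverse velocity-addition law: u' = (u − v)/(1 − uv/c²), taking u = β_B and v = β_A.
u' = (0.577 − 0.157) / (1 − (0.157)(0.577)) = 0.4200/0.9094 = 0.4618.

+0.462c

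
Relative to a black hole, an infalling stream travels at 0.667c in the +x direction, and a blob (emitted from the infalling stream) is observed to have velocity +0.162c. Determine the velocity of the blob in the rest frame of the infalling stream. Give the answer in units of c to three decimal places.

Invert the composition law: u' = (u − v)/(1 − uv/c²).
u' = (0.162 − 0.667) / (1 − (0.162)(0.667)) = -0.5050/0.8919 = -0.5662.

-0.566c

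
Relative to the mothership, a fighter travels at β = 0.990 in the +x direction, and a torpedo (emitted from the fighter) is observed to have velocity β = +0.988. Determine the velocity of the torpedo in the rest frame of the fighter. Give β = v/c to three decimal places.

β = -0.091

Invert the composition law: u' = (u − v)/(1 − uv/c²).
u' = (0.988 − 0.990) / (1 − (0.988)(0.990)) = -0.0020/0.0219 = -0.0914.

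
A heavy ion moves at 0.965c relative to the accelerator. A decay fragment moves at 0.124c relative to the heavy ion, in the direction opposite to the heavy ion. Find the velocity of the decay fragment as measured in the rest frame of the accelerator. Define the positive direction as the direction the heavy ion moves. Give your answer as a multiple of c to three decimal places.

With v = 0.965 and u' = -0.124 (in units of c),
u = (u' + v)/(1 + u'v/c²):
u = (-0.124 + 0.965) / (1 + (-0.124)·0.965) = 0.8410/0.8803 = 0.9553
(Galilean addition would give +0.841c.)

+0.955c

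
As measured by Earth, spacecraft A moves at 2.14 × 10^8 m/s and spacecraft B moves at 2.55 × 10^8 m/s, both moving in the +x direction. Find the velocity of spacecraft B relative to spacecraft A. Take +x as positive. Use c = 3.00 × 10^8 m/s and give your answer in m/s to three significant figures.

+1.04 × 10^8 m/s

β_A = 0.713, β_B = 0.850 (dividing each by c = 3.00 × 10^8 m/s).
Transform to A's frame with the inverse velocity-addition law: u' = (u − v)/(1 − uv/c²), taking u = β_B and v = β_A.
u' = (0.850 − 0.713) / (1 − (0.713)(0.850)) = 0.1367/0.3937 = 0.3472.
u' = 0.3472 × 3.00 × 10^8 m/s.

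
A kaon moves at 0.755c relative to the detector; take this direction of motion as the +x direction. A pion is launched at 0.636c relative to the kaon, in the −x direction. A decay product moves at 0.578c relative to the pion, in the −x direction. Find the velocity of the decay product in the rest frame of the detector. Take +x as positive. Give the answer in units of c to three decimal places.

-0.402c

Apply u = (u' + v)/(1 + u'v/c²) successively, working outward toward the detector.
Start: velocity of the kaon relative to the detector = 0.7550c.
Compose with the pion (u' = -0.636 in the kaon frame): u_1 = (-0.636 + 0.755) / (1 + (-0.636)·0.755) = 0.1190/0.5198 = 0.2289.
Compose with the decay product (u' = -0.578 in the pion frame): u_2 = (-0.578 + 0.229) / (1 + (-0.578)·0.229) = -0.3491/0.8677 = -0.4023.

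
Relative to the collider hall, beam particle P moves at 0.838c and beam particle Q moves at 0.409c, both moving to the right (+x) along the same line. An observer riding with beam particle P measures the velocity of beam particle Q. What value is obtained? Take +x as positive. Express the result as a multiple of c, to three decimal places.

-0.653c

β_A = 0.838, β_B = 0.409.
Transform to A's frame with the inverse velocity-addition law: u' = (u − v)/(1 − uv/c²), taking u = β_B and v = β_A.
u' = (0.409 − 0.838) / (1 − (0.838)(0.409)) = -0.4290/0.6573 = -0.6527.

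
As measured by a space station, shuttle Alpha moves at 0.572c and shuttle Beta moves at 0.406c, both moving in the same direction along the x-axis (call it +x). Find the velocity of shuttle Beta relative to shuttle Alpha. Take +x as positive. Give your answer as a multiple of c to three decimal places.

β_A = 0.572, β_B = 0.406.
Transform to A's frame with the inverse velocity-addition law: u' = (u − v)/(1 − uv/c²), taking u = β_B and v = β_A.
u' = (0.406 − 0.572) / (1 − (0.572)(0.406)) = -0.1660/0.7678 = -0.2162.

-0.216c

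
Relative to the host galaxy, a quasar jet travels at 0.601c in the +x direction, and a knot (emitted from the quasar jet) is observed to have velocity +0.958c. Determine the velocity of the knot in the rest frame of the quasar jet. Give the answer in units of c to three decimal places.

Invert the composition law: u' = (u − v)/(1 − uv/c²).
u' = (0.958 − 0.601) / (1 − (0.958)(0.601)) = 0.3570/0.4242 = 0.8415.

+0.842c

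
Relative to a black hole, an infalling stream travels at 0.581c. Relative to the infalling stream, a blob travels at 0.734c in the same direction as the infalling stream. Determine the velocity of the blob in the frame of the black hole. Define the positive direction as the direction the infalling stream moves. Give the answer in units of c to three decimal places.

With v = 0.581 and u' = 0.734 (in units of c),
u = (u' + v)/(1 + u'v/c²):
u = (0.734 + 0.581) / (1 + 0.734·0.581) = 1.3150/1.4265 = 0.9219

0.922c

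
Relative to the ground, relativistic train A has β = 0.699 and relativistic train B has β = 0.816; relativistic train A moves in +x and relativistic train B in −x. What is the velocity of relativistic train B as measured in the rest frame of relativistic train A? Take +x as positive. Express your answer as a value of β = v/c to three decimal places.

β = -0.965

β_A = 0.699, β_B = -0.816.
Transform to A's frame with the inverse velocity-addition law: u' = (u − v)/(1 − uv/c²), taking u = β_B and v = β_A.
u' = (-0.816 − 0.699) / (1 − (0.699)(-0.816)) = -1.5150/1.5704 = -0.9647.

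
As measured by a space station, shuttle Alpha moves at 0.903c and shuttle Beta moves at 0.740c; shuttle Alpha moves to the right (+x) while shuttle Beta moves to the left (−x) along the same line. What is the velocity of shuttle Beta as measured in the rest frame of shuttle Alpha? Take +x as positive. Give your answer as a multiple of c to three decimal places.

β_A = 0.903, β_B = -0.740.
Transform to A's frame with the inverse velocity-addition law: u' = (u − v)/(1 − uv/c²), taking u = β_B and v = β_A.
u' = (-0.740 − 0.903) / (1 − (0.903)(-0.740)) = -1.6430/1.6682 = -0.9849.

-0.985c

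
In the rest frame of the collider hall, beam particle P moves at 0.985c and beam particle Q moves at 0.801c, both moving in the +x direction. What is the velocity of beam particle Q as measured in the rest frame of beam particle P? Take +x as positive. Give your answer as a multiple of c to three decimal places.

-0.872c

β_A = 0.985, β_B = 0.801.
Transform to A's frame with the inverse velocity-addition law: u' = (u − v)/(1 − uv/c²), taking u = β_B and v = β_A.
u' = (0.801 − 0.985) / (1 − (0.985)(0.801)) = -0.1840/0.2110 = -0.8720.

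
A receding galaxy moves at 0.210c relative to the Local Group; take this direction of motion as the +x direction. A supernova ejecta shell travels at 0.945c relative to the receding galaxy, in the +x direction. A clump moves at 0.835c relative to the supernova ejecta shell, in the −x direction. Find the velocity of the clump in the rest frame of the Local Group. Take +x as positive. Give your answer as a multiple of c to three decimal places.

+0.659c

Apply u = (u' + v)/(1 + u'v/c²) successively, working outward toward the Local Group.
Start: velocity of the receding galaxy relative to the Local Group = 0.2100c.
Compose with the supernova ejecta shell (u' = 0.945 in the receding galaxy frame): u_1 = (0.945 + 0.210) / (1 + 0.945·0.210) = 1.1550/1.1985 = 0.9637.
Compose with the clump (u' = -0.835 in the supernova ejecta shell frame): u_2 = (-0.835 + 0.964) / (1 + (-0.835)·0.964) = 0.1287/0.1953 = 0.6593.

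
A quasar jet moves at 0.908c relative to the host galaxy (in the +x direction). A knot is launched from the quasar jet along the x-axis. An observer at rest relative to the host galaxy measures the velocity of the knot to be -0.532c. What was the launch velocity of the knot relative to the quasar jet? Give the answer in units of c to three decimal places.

-0.971c

Invert the composition law: u' = (u − v)/(1 − uv/c²).
u' = (-0.532 − 0.908) / (1 − (-0.532)(0.908)) = -1.4400/1.4831 = -0.9710.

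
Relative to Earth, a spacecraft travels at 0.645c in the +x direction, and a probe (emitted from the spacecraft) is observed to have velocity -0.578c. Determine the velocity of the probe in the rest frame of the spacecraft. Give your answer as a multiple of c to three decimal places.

Invert the composition law: u' = (u − v)/(1 − uv/c²).
u' = (-0.578 − 0.645) / (1 − (-0.578)(0.645)) = -1.2230/1.3728 = -0.8909.

-0.891c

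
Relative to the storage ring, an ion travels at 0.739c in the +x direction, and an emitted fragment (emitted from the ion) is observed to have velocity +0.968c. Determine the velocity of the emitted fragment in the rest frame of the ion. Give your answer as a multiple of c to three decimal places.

Invert the composition law: u' = (u − v)/(1 − uv/c²).
u' = (0.968 − 0.739) / (1 − (0.968)(0.739)) = 0.2290/0.2846 = 0.8045.

+0.805c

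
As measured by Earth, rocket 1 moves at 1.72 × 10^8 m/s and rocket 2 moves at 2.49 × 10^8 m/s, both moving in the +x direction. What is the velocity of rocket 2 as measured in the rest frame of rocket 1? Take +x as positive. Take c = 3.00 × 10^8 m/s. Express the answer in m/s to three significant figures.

+1.47 × 10^8 m/s

β_A = 0.573, β_B = 0.830 (dividing each by c = 3.00 × 10^8 m/s).
Transform to A's frame with the inverse velocity-addition law: u' = (u − v)/(1 − uv/c²), taking u = β_B and v = β_A.
u' = (0.830 − 0.573) / (1 − (0.573)(0.830)) = 0.2567/0.5241 = 0.4897.
u' = 0.4897 × 3.00 × 10^8 m/s.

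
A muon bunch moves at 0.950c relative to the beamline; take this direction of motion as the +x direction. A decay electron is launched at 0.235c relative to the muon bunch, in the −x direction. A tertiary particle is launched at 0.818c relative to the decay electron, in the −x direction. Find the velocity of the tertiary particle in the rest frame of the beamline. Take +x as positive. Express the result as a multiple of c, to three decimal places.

+0.415c

Apply u = (u' + v)/(1 + u'v/c²) successively, working outward toward the beamline.
Start: velocity of the muon bunch relative to the beamline = 0.9500c.
Compose with the decay electron (u' = -0.235 in the muon bunch frame): u_1 = (-0.235 + 0.950) / (1 + (-0.235)·0.950) = 0.7150/0.7768 = 0.9205.
Compose with the tertiary particle (u' = -0.818 in the decay electron frame): u_2 = (-0.818 + 0.921) / (1 + (-0.818)·0.921) = 0.1025/0.2470 = 0.4149.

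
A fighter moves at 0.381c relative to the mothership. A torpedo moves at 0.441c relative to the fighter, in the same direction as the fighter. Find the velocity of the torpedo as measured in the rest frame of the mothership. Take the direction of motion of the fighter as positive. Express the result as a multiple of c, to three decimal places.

With v = 0.381 and u' = 0.441 (in units of c),
u = (u' + v)/(1 + u'v/c²):
u = (0.441 + 0.381) / (1 + 0.441·0.381) = 0.8220/1.1680 = 0.7038

0.704c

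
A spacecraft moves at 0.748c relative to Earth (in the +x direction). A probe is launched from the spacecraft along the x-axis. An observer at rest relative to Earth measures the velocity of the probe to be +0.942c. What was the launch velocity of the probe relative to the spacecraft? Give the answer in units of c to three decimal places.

+0.657c

Invert the composition law: u' = (u − v)/(1 − uv/c²).
u' = (0.942 − 0.748) / (1 − (0.942)(0.748)) = 0.1940/0.2954 = 0.6568.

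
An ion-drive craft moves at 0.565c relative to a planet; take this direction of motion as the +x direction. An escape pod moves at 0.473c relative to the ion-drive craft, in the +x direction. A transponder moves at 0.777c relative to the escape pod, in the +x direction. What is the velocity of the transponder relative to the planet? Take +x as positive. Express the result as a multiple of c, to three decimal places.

0.975c

Apply u = (u' + v)/(1 + u'v/c²) successively, working outward toward the planet.
Start: velocity of the ion-drive craft relative to the planet = 0.5650c.
Compose with the escape pod (u' = 0.473 in the ion-drive craft frame): u_1 = (0.473 + 0.565) / (1 + 0.473·0.565) = 1.0380/1.2672 = 0.8191.
Compose with the transponder (u' = 0.777 in the escape pod frame): u_2 = (0.777 + 0.819) / (1 + 0.777·0.819) = 1.5961/1.6364 = 0.9753.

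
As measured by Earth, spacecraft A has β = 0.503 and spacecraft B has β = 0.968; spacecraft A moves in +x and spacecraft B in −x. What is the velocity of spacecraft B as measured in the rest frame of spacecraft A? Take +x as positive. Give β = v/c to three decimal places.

β_A = 0.503, β_B = -0.968.
Transform to A's frame with the inverse velocity-addition law: u' = (u − v)/(1 − uv/c²), taking u = β_B and v = β_A.
u' = (-0.968 − 0.503) / (1 − (0.503)(-0.968)) = -1.4710/1.4869 = -0.9893.

β = -0.989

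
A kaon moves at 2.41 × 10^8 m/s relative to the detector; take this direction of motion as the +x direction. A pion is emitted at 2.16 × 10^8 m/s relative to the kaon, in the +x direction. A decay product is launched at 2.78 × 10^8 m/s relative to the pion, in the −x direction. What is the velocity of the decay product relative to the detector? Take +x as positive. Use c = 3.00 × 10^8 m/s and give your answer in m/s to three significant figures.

Apply u = (u' + v)/(1 + u'v/c²) successively, working outward toward the detector.
(Dividing each given speed by c = 3.00 × 10^8 m/s to work in units of c.)
Start: velocity of the kaon relative to the detector = 0.8033c.
Compose with the pion (u' = 0.720 in the kaon frame): u_1 = (0.720 + 0.803) / (1 + 0.720·0.803) = 1.5233/1.5784 = 0.9651.
Compose with the decay product (u' = -0.927 in the pion frame): u_2 = (-0.927 + 0.965) / (1 + (-0.927)·0.965) = 0.0384/0.1057 = 0.3639.
So u = 0.3639 × 3.00 × 10^8 m/s.

+1.09 × 10^8 m/s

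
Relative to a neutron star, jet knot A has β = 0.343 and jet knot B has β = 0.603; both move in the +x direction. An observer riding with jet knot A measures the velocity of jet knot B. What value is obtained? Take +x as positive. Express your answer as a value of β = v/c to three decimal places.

β = +0.328

β_A = 0.343, β_B = 0.603.
Transform to A's frame with the inverse velocity-addition law: u' = (u − v)/(1 − uv/c²), taking u = β_B and v = β_A.
u' = (0.603 − 0.343) / (1 − (0.343)(0.603)) = 0.2600/0.7932 = 0.3278.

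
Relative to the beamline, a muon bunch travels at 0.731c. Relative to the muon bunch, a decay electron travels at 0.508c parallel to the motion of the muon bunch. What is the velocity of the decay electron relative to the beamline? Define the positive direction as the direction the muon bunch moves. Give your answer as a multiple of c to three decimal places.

With v = 0.731 and u' = 0.508 (in units of c),
u = (u' + v)/(1 + u'v/c²):
u = (0.508 + 0.731) / (1 + 0.508·0.731) = 1.2390/1.3713 = 0.9035

0.903c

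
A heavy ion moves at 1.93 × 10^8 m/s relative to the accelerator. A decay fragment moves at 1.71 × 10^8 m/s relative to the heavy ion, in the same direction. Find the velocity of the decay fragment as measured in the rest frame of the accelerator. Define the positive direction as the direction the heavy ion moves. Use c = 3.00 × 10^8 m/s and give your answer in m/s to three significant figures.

In units of c (dividing by 3.00 × 10^8 m/s): v = 0.643, u' = 0.570.
u = (u' + v)/(1 + u'v/c²):
u = (0.570 + 0.643) / (1 + 0.570·0.643) = 1.2133/1.3667 = 0.8878
Converting back: u = 0.8878 × 3.00 × 10^8 m/s.

2.66 × 10^8 m/s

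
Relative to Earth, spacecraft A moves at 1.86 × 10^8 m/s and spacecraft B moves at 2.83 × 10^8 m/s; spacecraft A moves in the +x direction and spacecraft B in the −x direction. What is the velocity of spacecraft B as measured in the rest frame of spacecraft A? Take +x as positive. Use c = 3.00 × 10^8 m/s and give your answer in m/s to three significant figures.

β_A = 0.620, β_B = -0.943 (dividing each by c = 3.00 × 10^8 m/s).
Transform to A's frame with the inverse velocity-addition law: u' = (u − v)/(1 − uv/c²), taking u = β_B and v = β_A.
u' = (-0.943 − 0.620) / (1 − (0.620)(-0.943)) = -1.5633/1.5849 = -0.9864.
u' = -0.9864 × 3.00 × 10^8 m/s.

-2.96 × 10^8 m/s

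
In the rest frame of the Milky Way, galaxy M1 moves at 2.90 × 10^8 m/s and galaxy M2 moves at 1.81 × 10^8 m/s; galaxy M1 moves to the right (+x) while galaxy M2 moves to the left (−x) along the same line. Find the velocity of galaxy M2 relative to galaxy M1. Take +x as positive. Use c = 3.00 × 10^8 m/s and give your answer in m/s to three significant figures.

β_A = 0.967, β_B = -0.603 (dividing each by c = 3.00 × 10^8 m/s).
Transform to A's frame with the inverse velocity-addition law: u' = (u − v)/(1 − uv/c²), taking u = β_B and v = β_A.
u' = (-0.603 − 0.967) / (1 − (0.967)(-0.603)) = -1.5700/1.5832 = -0.9916.
u' = -0.9916 × 3.00 × 10^8 m/s.

-2.97 × 10^8 m/s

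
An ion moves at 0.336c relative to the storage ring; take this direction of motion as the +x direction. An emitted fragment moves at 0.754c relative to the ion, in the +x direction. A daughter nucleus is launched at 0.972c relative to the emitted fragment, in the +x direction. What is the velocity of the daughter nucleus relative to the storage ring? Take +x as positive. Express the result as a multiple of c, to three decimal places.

0.998c

Apply u = (u' + v)/(1 + u'v/c²) successively, working outward toward the storage ring.
Start: velocity of the ion relative to the storage ring = 0.3360c.
Compose with the emitted fragment (u' = 0.754 in the ion frame): u_1 = (0.754 + 0.336) / (1 + 0.754·0.336) = 1.0900/1.2533 = 0.8697.
Compose with the daughter nucleus (u' = 0.972 in the emitted fragment frame): u_2 = (0.972 + 0.870) / (1 + 0.972·0.870) = 1.8417/1.8453 = 0.9980.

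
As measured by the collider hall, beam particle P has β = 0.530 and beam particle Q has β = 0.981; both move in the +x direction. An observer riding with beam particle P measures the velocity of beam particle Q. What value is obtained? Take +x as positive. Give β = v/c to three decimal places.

β_A = 0.530, β_B = 0.981.
Transform to A's frame with the inverse velocity-addition law: u' = (u − v)/(1 − uv/c²), taking u = β_B and v = β_A.
u' = (0.981 − 0.530) / (1 − (0.530)(0.981)) = 0.4510/0.4801 = 0.9394.

β = +0.939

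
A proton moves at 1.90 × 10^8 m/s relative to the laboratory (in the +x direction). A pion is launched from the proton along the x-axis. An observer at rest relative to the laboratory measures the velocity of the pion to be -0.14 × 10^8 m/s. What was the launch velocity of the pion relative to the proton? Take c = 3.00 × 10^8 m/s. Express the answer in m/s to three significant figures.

v = 0.633c, u = -0.047c.
Invert the composition law: u' = (u − v)/(1 − uv/c²).
u' = (-0.047 − 0.633) / (1 − (-0.047)(0.633)) = -0.6800/1.0296 = -0.6605.
u' = -0.6605 × 3.00 × 10^8 m/s.

-1.98 × 10^8 m/s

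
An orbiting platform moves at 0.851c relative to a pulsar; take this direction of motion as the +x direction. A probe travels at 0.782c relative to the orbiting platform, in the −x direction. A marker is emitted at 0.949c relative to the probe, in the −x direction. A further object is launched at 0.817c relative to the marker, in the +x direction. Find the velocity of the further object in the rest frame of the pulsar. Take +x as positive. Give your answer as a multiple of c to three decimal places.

Apply u = (u' + v)/(1 + u'v/c²) successively, working outward toward the pulsar.
Start: velocity of the orbiting platform relative to the pulsar = 0.8510c.
Compose with the probe (u' = -0.782 in the orbiting platform frame): u_1 = (-0.782 + 0.851) / (1 + (-0.782)·0.851) = 0.0690/0.3345 = 0.2063.
Compose with the marker (u' = -0.949 in the probe frame): u_2 = (-0.949 + 0.206) / (1 + (-0.949)·0.206) = -0.7427/0.8043 = -0.9235.
Compose with the further object (u' = 0.817 in the marker frame): u_3 = (0.817 + (-0.924)) / (1 + 0.817·(-0.924)) = -0.1065/0.2455 = -0.4338.

-0.434c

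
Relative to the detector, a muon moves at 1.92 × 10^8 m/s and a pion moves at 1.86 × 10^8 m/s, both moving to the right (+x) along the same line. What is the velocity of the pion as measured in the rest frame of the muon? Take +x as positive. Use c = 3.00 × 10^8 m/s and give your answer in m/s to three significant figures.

β_A = 0.640, β_B = 0.620 (dividing each by c = 3.00 × 10^8 m/s).
Transform to A's frame with the inverse velocity-addition law: u' = (u − v)/(1 − uv/c²), taking u = β_B and v = β_A.
u' = (0.620 − 0.640) / (1 − (0.640)(0.620)) = -0.0200/0.6032 = -0.0332.
u' = -0.0332 × 3.00 × 10^8 m/s.

-9.95 × 10^6 m/s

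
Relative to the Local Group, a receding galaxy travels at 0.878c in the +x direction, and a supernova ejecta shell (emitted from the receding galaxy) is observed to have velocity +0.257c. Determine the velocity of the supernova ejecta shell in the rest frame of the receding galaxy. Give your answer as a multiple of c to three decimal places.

Invert the composition law: u' = (u − v)/(1 − uv/c²).
u' = (0.257 − 0.878) / (1 − (0.257)(0.878)) = -0.6210/0.7744 = -0.8020.

-0.802c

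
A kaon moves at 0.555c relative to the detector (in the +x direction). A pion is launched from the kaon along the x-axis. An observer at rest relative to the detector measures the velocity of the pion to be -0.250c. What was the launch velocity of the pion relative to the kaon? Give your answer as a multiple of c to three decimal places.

-0.707c

Invert the composition law: u' = (u − v)/(1 − uv/c²).
u' = (-0.250 − 0.555) / (1 − (-0.250)(0.555)) = -0.8050/1.1387 = -0.7069.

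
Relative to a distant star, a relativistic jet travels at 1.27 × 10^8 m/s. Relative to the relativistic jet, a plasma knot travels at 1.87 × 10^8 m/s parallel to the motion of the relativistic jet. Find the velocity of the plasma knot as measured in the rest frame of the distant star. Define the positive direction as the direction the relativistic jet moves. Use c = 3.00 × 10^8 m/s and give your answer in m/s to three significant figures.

In units of c (dividing by 3.00 × 10^8 m/s): v = 0.423, u' = 0.623.
u = (u' + v)/(1 + u'v/c²):
u = (0.623 + 0.423) / (1 + 0.623·0.423) = 1.0467/1.2639 = 0.8281
Converting back: u = 0.8281 × 3.00 × 10^8 m/s.

2.48 × 10^8 m/s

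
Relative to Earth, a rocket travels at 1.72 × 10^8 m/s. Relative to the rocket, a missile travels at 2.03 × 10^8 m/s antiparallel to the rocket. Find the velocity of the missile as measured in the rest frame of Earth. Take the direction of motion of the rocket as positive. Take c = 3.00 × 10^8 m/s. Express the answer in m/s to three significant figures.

-5.06 × 10^7 m/s

In units of c (dividing by 3.00 × 10^8 m/s): v = 0.573, u' = -0.677.
u = (u' + v)/(1 + u'v/c²):
u = (-0.677 + 0.573) / (1 + (-0.677)·0.573) = -0.1033/0.6120 = -0.1688
Converting back: u = -0.1688 × 3.00 × 10^8 m/s.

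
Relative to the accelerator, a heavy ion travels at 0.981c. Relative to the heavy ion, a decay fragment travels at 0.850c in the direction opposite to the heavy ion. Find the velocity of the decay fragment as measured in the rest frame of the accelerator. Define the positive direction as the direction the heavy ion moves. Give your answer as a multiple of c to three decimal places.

With v = 0.981 and u' = -0.850 (in units of c),
u = (u' + v)/(1 + u'v/c²):
u = (-0.850 + 0.981) / (1 + (-0.850)·0.981) = 0.1310/0.1661 = 0.7884

+0.788c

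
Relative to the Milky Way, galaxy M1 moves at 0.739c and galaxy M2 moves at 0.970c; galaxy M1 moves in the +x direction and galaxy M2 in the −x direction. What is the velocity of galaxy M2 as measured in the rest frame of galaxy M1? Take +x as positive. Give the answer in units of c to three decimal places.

β_A = 0.739, β_B = -0.970.
Transform to A's frame with the inverse velocity-addition law: u' = (u − v)/(1 − uv/c²), taking u = β_B and v = β_A.
u' = (-0.970 − 0.739) / (1 − (0.739)(-0.970)) = -1.7090/1.7168 = -0.9954.

-0.995c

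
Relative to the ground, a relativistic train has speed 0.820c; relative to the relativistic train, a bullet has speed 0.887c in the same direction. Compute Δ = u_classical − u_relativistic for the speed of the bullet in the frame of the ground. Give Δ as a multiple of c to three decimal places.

Galilean: u_cl = 0.887 + 0.820 = 1.7070.
Relativistic: u_rel = (0.887 + 0.820) / (1 + 0.887·0.820) = 1.7070/1.7273 = 0.9882.
Δ = 1.7070 − 0.9882 = 0.7188.
(The classical prediction exceeds c; the relativistic result does not.)

Δ = 0.719c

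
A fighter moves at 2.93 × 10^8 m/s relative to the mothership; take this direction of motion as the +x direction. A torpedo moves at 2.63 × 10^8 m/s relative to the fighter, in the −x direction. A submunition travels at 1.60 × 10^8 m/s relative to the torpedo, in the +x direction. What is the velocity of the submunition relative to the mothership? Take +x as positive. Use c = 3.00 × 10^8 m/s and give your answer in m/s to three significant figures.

Apply u = (u' + v)/(1 + u'v/c²) successively, working outward toward the mothership.
(Dividing each given speed by c = 3.00 × 10^8 m/s to work in units of c.)
Start: velocity of the fighter relative to the mothership = 0.9767c.
Compose with the torpedo (u' = -0.877 in the fighter frame): u_1 = (-0.877 + 0.977) / (1 + (-0.877)·0.977) = 0.1000/0.1438 = 0.6955.
Compose with the submunition (u' = 0.533 in the torpedo frame): u_2 = (0.533 + 0.695) / (1 + 0.533·0.695) = 1.2288/1.3709 = 0.8963.
So u = 0.8963 × 3.00 × 10^8 m/s.

+2.69 × 10^8 m/s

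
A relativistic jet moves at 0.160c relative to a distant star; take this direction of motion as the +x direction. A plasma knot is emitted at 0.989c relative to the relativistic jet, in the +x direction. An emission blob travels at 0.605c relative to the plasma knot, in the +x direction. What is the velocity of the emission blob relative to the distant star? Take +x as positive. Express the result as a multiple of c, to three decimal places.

Apply u = (u' + v)/(1 + u'v/c²) successively, working outward toward the distant star.
Start: velocity of the relativistic jet relative to the distant star = 0.1600c.
Compose with the plasma knot (u' = 0.989 in the relativistic jet frame): u_1 = (0.989 + 0.160) / (1 + 0.989·0.160) = 1.1490/1.1582 = 0.9920.
Compose with the emission blob (u' = 0.605 in the plasma knot frame): u_2 = (0.605 + 0.992) / (1 + 0.605·0.992) = 1.5970/1.6002 = 0.9980.

0.998c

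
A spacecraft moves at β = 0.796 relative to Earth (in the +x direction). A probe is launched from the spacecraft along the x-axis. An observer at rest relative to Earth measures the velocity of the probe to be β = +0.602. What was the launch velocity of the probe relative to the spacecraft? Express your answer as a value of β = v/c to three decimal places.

β = -0.372

Invert the composition law: u' = (u − v)/(1 − uv/c²).
u' = (0.602 − 0.796) / (1 − (0.602)(0.796)) = -0.1940/0.5208 = -0.3725.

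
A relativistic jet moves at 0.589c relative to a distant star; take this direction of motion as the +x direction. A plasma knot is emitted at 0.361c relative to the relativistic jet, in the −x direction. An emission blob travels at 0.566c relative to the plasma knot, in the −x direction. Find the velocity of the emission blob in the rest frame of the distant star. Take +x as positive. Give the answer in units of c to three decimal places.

-0.331c

Apply u = (u' + v)/(1 + u'v/c²) successively, working outward toward the distant star.
Start: velocity of the relativistic jet relative to the distant star = 0.5890c.
Compose with the plasma knot (u' = -0.361 in the relativistic jet frame): u_1 = (-0.361 + 0.589) / (1 + (-0.361)·0.589) = 0.2280/0.7874 = 0.2896.
Compose with the emission blob (u' = -0.566 in the plasma knot frame): u_2 = (-0.566 + 0.290) / (1 + (-0.566)·0.290) = -0.2764/0.8361 = -0.3306.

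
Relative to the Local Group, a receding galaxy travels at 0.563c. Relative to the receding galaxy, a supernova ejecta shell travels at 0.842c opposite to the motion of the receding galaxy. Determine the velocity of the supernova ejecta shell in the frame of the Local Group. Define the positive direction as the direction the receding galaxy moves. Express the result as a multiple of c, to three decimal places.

With v = 0.563 and u' = -0.842 (in units of c),
u = (u' + v)/(1 + u'v/c²):
u = (-0.842 + 0.563) / (1 + (-0.842)·0.563) = -0.2790/0.5260 = -0.5305

-0.530c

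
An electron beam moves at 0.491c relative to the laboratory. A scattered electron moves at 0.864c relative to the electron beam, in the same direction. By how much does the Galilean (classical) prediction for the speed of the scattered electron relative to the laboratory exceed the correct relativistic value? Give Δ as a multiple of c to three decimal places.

Δ = 0.404c

Galilean: u_cl = 0.864 + 0.491 = 1.3550.
Relativistic: u_rel = (0.864 + 0.491) / (1 + 0.864·0.491) = 1.3550/1.4242 = 0.9514.
Δ = 1.3550 − 0.9514 = 0.4036.
(The classical prediction exceeds c; the relativistic result does not.)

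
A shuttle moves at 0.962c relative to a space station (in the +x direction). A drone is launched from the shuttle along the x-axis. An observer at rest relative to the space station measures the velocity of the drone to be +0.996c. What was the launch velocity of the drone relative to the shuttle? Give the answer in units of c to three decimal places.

+0.812c

Invert the composition law: u' = (u − v)/(1 − uv/c²).
u' = (0.996 − 0.962) / (1 − (0.996)(0.962)) = 0.0340/0.0418 = 0.8125.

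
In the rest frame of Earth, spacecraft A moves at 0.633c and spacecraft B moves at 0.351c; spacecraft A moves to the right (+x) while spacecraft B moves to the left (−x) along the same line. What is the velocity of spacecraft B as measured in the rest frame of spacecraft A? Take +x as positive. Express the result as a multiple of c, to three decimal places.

β_A = 0.633, β_B = -0.351.
Transform to A's frame with the inverse velocity-addition law: u' = (u − v)/(1 − uv/c²), taking u = β_B and v = β_A.
u' = (-0.351 − 0.633) / (1 − (0.633)(-0.351)) = -0.9840/1.2222 = -0.8051.

-0.805c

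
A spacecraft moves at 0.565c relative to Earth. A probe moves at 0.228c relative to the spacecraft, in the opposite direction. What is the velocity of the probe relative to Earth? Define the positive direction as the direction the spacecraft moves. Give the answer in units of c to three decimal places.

With v = 0.565 and u' = -0.228 (in units of c),
u = (u' + v)/(1 + u'v/c²):
u = (-0.228 + 0.565) / (1 + (-0.228)·0.565) = 0.3370/0.8712 = 0.3868
(Galilean addition would give +0.337c.)

+0.387c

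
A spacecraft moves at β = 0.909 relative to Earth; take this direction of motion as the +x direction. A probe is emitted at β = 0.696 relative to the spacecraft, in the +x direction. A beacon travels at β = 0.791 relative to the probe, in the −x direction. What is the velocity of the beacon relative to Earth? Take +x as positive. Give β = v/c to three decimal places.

Apply u = (u' + v)/(1 + u'v/c²) successively, working outward toward Earth.
Start: velocity of the spacecraft relative to Earth = 0.9090c.
Compose with the probe (u' = 0.696 in the spacecraft frame): u_1 = (0.696 + 0.909) / (1 + 0.696·0.909) = 1.6050/1.6327 = 0.9831.
Compose with the beacon (u' = -0.791 in the probe frame): u_2 = (-0.791 + 0.983) / (1 + (-0.791)·0.983) = 0.1921/0.2224 = 0.8635.

β = +0.864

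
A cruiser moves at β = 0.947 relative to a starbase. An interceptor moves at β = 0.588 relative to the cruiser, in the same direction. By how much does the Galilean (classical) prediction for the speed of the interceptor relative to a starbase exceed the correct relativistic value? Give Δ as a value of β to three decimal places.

Δ = 0.549

Galilean: u_cl = 0.588 + 0.947 = 1.5350.
Relativistic: u_rel = (0.588 + 0.947) / (1 + 0.588·0.947) = 1.5350/1.5568 = 0.9860.
Δ = 1.5350 − 0.9860 = 0.5490.
(The classical prediction exceeds c; the relativistic result does not.)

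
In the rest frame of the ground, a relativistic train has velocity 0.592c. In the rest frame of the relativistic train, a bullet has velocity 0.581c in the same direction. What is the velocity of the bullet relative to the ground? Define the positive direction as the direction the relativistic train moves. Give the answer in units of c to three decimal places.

0.873c

With v = 0.592 and u' = 0.581 (in units of c),
u = (u' + v)/(1 + u'v/c²):
u = (0.581 + 0.592) / (1 + 0.581·0.592) = 1.1730/1.3440 = 0.8728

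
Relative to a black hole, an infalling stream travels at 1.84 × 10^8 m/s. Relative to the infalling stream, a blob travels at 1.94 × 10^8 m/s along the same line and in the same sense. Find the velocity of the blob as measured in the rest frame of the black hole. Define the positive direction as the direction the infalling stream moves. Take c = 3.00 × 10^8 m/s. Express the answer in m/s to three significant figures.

2.71 × 10^8 m/s

In units of c (dividing by 3.00 × 10^8 m/s): v = 0.613, u' = 0.647.
u = (u' + v)/(1 + u'v/c²):
u = (0.647 + 0.613) / (1 + 0.647·0.613) = 1.2600/1.3966 = 0.9022
Converting back: u = 0.9022 × 3.00 × 10^8 m/s.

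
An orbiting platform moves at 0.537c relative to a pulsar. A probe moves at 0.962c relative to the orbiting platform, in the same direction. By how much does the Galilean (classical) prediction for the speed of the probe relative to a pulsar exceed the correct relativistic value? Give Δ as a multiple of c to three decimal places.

Δ = 0.511c

Galilean: u_cl = 0.962 + 0.537 = 1.4990.
Relativistic: u_rel = (0.962 + 0.537) / (1 + 0.962·0.537) = 1.4990/1.5166 = 0.9884.
Δ = 1.4990 − 0.9884 = 0.5106.
(The classical prediction exceeds c; the relativistic result does not.)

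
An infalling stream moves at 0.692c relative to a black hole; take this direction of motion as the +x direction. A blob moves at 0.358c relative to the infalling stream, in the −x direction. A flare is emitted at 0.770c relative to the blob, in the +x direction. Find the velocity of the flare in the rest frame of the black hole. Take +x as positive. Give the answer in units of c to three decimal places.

+0.905c

Apply u = (u' + v)/(1 + u'v/c²) successively, working outward toward the black hole.
Start: velocity of the infalling stream relative to the black hole = 0.6920c.
Compose with the blob (u' = -0.358 in the infalling stream frame): u_1 = (-0.358 + 0.692) / (1 + (-0.358)·0.692) = 0.3340/0.7523 = 0.4440.
Compose with the flare (u' = 0.770 in the blob frame): u_2 = (0.770 + 0.444) / (1 + 0.770·0.444) = 1.2140/1.3419 = 0.9047.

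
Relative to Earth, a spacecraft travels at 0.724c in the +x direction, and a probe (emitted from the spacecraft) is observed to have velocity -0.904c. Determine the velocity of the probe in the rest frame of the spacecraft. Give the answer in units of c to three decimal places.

-0.984c

Invert the composition law: u' = (u − v)/(1 − uv/c²).
u' = (-0.904 − 0.724) / (1 − (-0.904)(0.724)) = -1.6280/1.6545 = -0.9840.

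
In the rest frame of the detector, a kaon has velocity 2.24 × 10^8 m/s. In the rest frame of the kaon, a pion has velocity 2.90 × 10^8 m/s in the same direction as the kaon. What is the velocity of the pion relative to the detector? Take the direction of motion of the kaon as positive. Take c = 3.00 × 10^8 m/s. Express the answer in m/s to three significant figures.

In units of c (dividing by 3.00 × 10^8 m/s): v = 0.747, u' = 0.967.
u = (u' + v)/(1 + u'v/c²):
u = (0.967 + 0.747) / (1 + 0.967·0.747) = 1.7133/1.7218 = 0.9951
(Galilean addition would give +1.713c, exceeding c.)
Converting back: u = 0.9951 × 3.00 × 10^8 m/s.

2.99 × 10^8 m/s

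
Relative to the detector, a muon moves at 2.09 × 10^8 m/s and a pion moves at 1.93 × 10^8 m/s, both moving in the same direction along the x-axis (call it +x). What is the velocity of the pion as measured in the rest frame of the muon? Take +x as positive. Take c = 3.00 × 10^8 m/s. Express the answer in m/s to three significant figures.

-2.90 × 10^7 m/s

β_A = 0.697, β_B = 0.643 (dividing each by c = 3.00 × 10^8 m/s).
Transform to A's frame with the inverse velocity-addition law: u' = (u − v)/(1 − uv/c²), taking u = β_B and v = β_A.
u' = (0.643 − 0.697) / (1 − (0.697)(0.643)) = -0.0533/0.5518 = -0.0967.
u' = -0.0967 × 3.00 × 10^8 m/s.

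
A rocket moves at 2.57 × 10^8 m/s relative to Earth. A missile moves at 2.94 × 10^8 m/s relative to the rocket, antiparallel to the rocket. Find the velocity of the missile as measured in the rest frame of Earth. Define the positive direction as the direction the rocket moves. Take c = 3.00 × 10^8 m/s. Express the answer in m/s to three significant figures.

In units of c (dividing by 3.00 × 10^8 m/s): v = 0.857, u' = -0.980.
u = (u' + v)/(1 + u'v/c²):
u = (-0.980 + 0.857) / (1 + (-0.980)·0.857) = -0.1233/0.1605 = -0.7686
Converting back: u = -0.7686 × 3.00 × 10^8 m/s.

-2.31 × 10^8 m/s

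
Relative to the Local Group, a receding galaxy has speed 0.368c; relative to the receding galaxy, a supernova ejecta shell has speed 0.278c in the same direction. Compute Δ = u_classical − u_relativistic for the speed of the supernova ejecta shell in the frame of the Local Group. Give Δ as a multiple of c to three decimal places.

Galilean: u_cl = 0.278 + 0.368 = 0.6460.
Relativistic: u_rel = (0.278 + 0.368) / (1 + 0.278·0.368) = 0.6460/1.1023 = 0.5860.
Δ = 0.6460 − 0.5860 = 0.0600.

Δ = 0.060c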